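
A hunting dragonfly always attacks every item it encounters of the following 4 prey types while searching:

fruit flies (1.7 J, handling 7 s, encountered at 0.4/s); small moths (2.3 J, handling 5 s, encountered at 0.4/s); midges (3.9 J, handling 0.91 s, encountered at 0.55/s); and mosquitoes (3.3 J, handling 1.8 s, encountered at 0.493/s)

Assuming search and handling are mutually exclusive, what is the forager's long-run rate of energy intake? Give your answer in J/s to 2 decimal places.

R = Σλ_iE_i / (1 + Σλ_ih_i)
Numerator: 0.4×1.7 + 0.4×2.3 + 0.55×3.9 + 0.493×3.3 = 5.372
Denominator: 1 + 0.4×7 + 0.4×5 + 0.55×0.91 + 0.493×1.8 = 7.188
R = 5.372/7.188 = 0.7474 J/s

0.75 J/s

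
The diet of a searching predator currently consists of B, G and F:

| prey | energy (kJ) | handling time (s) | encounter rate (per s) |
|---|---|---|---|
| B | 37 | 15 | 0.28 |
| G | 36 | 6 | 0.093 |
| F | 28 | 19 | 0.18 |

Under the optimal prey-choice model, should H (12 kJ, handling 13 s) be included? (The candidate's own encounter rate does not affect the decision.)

No

Current rate: (0.28×37 + 0.093×36 + 0.18×28)/(1 + 0.28×15 + 0.093×6 + 0.18×19) = 2.043 kJ/s.
H: E/h = 12/13 = 0.9231 kJ/s.
Since 0.9231 < R, time spent handling H is better spent searching.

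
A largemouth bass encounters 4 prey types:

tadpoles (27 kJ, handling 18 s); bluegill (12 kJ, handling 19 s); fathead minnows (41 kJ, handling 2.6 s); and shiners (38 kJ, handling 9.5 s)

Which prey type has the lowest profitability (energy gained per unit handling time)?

bluegill

Profitability E/h (kJ/s): tadpoles = 27/18 = 1.5, bluegill = 12/19 = 0.632, fathead minnows = 41/2.6 = 15.8, shiners = 38/9.5 = 4.
Ranked: fathead minnows > shiners > tadpoles > bluegill.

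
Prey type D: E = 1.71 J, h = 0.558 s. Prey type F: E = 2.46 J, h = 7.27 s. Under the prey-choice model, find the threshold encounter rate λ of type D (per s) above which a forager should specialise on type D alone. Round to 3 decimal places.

The zero-one rule: include type F iff E₂/h₂ > λE₁/(1+λh₁). Equality gives the switch point.
λE₁h₂ = E₂ + λE₂h₁ ⇒ λ = E₂/(E₁h₂ − E₂h₁) = 2.46/(12.43 − 1.373) = 0.2224 per s.

0.222 per s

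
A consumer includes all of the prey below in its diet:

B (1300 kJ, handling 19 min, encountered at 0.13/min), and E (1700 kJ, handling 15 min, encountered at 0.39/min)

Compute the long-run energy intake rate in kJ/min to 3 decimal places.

Energy encountered per unit search time: 0.13×1300 + 0.39×1700 = 832 kJ/min.
Handling time per unit search time: 0.13×19 + 0.39×15 = 8.32.
Rate = 832/(1 + 8.32) = 89.27 kJ/min.

89.270 kJ/min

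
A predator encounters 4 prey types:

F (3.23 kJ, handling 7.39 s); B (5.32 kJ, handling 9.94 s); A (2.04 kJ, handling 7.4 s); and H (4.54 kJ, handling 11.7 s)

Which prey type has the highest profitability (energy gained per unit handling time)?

B

Profitability E/h (kJ/s): F = 3.23/7.39 = 0.437, B = 5.32/9.94 = 0.535, A = 2.04/7.4 = 0.276, H = 4.54/11.7 = 0.388.
Ranked: B > F > H > A.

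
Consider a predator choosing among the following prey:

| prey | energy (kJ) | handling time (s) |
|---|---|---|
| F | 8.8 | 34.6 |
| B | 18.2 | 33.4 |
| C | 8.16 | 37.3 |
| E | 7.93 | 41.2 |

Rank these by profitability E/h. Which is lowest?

E

Profitability E/h (kJ/s): F = 8.8/34.6 = 0.254, B = 18.2/33.4 = 0.545, C = 8.16/37.3 = 0.219, E = 7.93/41.2 = 0.192.
Ranked: B > F > C > E.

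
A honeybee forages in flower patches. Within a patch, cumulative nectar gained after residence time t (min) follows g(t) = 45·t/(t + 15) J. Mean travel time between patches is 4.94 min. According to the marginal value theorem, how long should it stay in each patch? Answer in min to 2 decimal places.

8.61 min

Optimal t* satisfies g'(t*) = g(t*)/(T + t*).
g'(t) = 45·15/(t + 15)². Setting 45·15/(t+15)² = 45t/[(t+15)(4.94+t)] gives 15(4.94+t) = t(t+15), so t² = 15×4.94 = 74.1.
t* = √74.1 = 8.608 min.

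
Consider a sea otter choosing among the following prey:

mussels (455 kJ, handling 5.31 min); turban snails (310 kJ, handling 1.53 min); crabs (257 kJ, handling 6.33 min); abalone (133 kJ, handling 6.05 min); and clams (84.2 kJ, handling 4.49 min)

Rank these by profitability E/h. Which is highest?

Profitability E/h (kJ/min): mussels = 455/5.31 = 85.7, turban snails = 310/1.53 = 203, crabs = 257/6.33 = 40.6, abalone = 133/6.05 = 22, clams = 84.2/4.49 = 18.8.
Ranked: turban snails > mussels > crabs > abalone > clams.

turban snails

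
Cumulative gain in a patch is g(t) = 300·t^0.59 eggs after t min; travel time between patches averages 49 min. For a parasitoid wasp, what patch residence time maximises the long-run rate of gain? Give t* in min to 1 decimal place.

Optimal t* satisfies g'(t*) = g(t*)/(T + t*).
g'(t) = 0.59·300·t^-0.41. Setting 0.59·300·t^-0.41 = 300·t^0.59/(49+t) gives 0.59(49+t) = t, so 0.41·t = 0.59×49.
t* = 0.59×49/0.41 = 70.51 min.

70.5 min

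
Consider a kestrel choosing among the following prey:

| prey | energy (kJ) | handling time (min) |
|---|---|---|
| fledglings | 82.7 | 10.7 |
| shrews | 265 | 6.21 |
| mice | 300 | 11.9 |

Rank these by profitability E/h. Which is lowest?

Profitability E/h (kJ/min): fledglings = 82.7/10.7 = 7.73, shrews = 265/6.21 = 42.7, mice = 300/11.9 = 25.2.
Ranked: shrews > mice > fledglings.

fledglings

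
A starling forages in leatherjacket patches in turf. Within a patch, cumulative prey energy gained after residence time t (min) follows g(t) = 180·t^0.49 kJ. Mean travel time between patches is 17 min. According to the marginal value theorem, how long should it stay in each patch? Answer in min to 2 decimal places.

16.33 min

Optimal t* satisfies g'(t*) = g(t*)/(T + t*).
g'(t) = 0.49·180·t^-0.51. Setting 0.49·180·t^-0.51 = 180·t^0.49/(17+t) gives 0.49(17+t) = t, so 0.51·t = 0.49×17.
t* = 0.49×17/0.51 = 16.33 min.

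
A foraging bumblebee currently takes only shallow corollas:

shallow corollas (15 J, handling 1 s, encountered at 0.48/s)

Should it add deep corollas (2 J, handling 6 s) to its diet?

On shallow corollas alone, R = ΣλE/(1+Σλh) = 7.2/1.48 = 4.865 J/s.
Profitability of deep corollas: 2/6 = 0.3333 J/s.
Since 0.3333 < R, time spent handling deep corollas is better spent searching.

No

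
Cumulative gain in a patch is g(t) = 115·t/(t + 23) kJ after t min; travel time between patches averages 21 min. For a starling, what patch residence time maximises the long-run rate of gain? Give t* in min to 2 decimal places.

21.98 min

By the marginal value theorem, leave when the instantaneous gain rate g'(t) equals the habitat-wide average g(t)/(T + t).
g'(t) = 115·23/(t + 23)². Setting 115·23/(t+23)² = 115t/[(t+23)(21+t)] gives 23(21+t) = t(t+23), so t² = 23×21 = 483.
t* = √483 = 21.98 min.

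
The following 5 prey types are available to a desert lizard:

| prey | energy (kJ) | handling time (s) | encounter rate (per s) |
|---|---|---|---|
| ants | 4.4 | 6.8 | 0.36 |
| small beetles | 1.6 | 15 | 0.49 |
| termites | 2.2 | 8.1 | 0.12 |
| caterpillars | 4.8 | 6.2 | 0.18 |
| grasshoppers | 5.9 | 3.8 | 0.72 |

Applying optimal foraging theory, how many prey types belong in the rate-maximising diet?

1

Profitabilities (E/h, kJ/s): grasshoppers 1.55, caterpillars 0.774, ants 0.647, termites 0.272, small beetles 0.107. Add prey in this order while the next type's profitability exceeds the intake rate on those already taken.
Rate on top 1: 1.137. caterpillars: 0.774 < 1.137 → exclude; stop.
Optimal diet: grasshoppers — 1 of 5 types.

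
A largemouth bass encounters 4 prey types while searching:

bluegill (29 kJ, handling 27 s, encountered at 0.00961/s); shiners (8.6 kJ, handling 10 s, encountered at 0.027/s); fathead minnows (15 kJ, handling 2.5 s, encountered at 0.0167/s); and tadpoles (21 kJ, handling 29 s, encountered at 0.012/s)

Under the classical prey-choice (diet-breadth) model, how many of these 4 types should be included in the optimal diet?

4

Profitabilities (E/h, kJ/s): fathead minnows 6, bluegill 1.07, shiners 0.86, tadpoles 0.724. Add prey in this order while the next type's profitability exceeds the intake rate on those already taken.
Rate on top 1: 0.2405. bluegill: 1.07 > 0.2405 → include.
Rate on top 2: 0.4067. shiners: 0.86 > 0.4067 → include.
Rate on top 3: 0.4846. tadpoles: 0.724 > 0.4846 → include.
Optimal diet: fathead minnows, bluegill, shiners, tadpoles — 4 of 4 types.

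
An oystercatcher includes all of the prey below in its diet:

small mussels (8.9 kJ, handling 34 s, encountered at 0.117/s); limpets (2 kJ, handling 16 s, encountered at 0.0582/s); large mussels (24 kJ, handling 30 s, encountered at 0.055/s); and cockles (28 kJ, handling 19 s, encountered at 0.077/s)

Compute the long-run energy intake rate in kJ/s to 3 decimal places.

Energy encountered per unit search time: 0.117×8.9 + 0.0582×2 + 0.055×24 + 0.077×28 = 4.634 kJ/s.
Handling time per unit search time: 0.117×34 + 0.0582×16 + 0.055×30 + 0.077×19 = 8.022.
Rate = 4.634/(1 + 8.022) = 0.5136 kJ/s.

0.514 kJ/s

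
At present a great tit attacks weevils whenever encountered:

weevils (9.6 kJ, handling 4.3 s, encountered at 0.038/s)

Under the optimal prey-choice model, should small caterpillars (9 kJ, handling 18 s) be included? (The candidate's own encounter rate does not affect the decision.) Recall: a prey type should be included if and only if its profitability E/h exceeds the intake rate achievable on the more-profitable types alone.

Yes

Intake rate on the current diet: R = (0.038×9.6) / (1 + 0.038×4.3) = 0.3648/1.163 = 0.3136 kJ/s.
small caterpillars: E/h = 9/18 = 0.5 kJ/s.
0.5 > 0.3136, so adding small caterpillars raises the average — include it.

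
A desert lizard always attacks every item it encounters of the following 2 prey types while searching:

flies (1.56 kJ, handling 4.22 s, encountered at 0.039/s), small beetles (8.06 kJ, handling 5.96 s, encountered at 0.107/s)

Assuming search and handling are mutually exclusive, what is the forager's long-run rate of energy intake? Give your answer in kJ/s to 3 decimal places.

R = (0.039×1.56 + 0.107×8.06) / (1 + 0.039×4.22 + 0.107×5.96) = 0.9233/1.802 = 0.5123 kJ/s.

0.512 kJ/s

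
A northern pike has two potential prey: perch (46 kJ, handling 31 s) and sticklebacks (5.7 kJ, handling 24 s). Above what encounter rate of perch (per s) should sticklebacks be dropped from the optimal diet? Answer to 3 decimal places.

0.006 per s

Drop sticklebacks once their profitability E₂/h₂ falls below the rate achievable on perch alone: E₂/h₂ = λE₁/(1 + λh₁).
Solve for λ: λE₁h₂ = E₂(1 + λh₁) → λ(E₁h₂ − E₂h₁) = E₂ → λ = E₂/(E₁h₂ − E₂h₁).
λ = 5.7/(46×24 − 5.7×31) = 5.7/927.3 = 0.006147 per s.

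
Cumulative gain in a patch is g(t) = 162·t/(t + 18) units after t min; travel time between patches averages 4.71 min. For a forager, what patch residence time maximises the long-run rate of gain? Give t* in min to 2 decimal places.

Maximise g(t)/(T+t): set derivative to zero → g'(t)(T+t) = g(t).
g'(t) = 162·18/(t + 18)². Setting 162·18/(t+18)² = 162t/[(t+18)(4.71+t)] gives 18(4.71+t) = t(t+18), so t² = 18×4.71 = 84.78.
t* = √84.78 = 9.208 min.

9.21 min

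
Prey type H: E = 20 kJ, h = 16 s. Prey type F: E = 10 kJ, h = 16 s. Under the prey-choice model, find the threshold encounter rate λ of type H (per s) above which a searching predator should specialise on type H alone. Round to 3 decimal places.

Drop type F once their profitability E₂/h₂ falls below the rate achievable on type H alone: E₂/h₂ = λE₁/(1 + λh₁).
Solve for λ: λE₁h₂ = E₂(1 + λh₁) → λ(E₁h₂ − E₂h₁) = E₂ → λ = E₂/(E₁h₂ − E₂h₁).
λ = 10/(20×16 − 10×16) = 10/160 = 0.0625 per s.

0.062 per s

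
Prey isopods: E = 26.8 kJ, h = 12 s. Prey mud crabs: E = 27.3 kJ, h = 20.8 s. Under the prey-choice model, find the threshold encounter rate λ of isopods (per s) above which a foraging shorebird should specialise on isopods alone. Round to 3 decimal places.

0.119 per s

At the threshold, the rate on isopods alone equals the profitability of mud crabs: λ·26.8/(1 + λ·12) = 27.3/20.8 = 1.312.
Rearranging, λ(26.8 − 1.312×12) = 1.312, so λ = 1.312/11.05 = 0.1188 per s.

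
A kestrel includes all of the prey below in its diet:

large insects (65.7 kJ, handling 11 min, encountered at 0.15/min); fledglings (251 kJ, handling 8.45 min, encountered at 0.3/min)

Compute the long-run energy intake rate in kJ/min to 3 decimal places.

Energy encountered per unit search time: 0.15×65.7 + 0.3×251 = 85.16 kJ/min.
Handling time per unit search time: 0.15×11 + 0.3×8.45 = 4.185.
Rate = 85.16/(1 + 4.185) = 16.42 kJ/min.

16.423 kJ/min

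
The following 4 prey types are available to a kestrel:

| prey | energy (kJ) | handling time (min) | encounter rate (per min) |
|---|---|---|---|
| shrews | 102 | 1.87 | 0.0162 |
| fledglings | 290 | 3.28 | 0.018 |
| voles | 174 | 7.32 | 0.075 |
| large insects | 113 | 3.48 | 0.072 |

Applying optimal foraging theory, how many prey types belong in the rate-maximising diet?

Rank by E/h (kJ/min): fledglings 88.4, shrews 54.5, large insects 32.5, voles 23.8. Include each in turn until the next type's E/h falls below the running intake rate.
Rate on top 1: 4.929. shrews: 54.5 > 4.929 → include.
Rate on top 2: 6.309. large insects: 32.5 > 6.309 → include.
Rate on top 3: 11.2. voles: 23.8 > 11.2 → include.
Optimal diet: fledglings, shrews, large insects, voles — 4 of 4 types.

4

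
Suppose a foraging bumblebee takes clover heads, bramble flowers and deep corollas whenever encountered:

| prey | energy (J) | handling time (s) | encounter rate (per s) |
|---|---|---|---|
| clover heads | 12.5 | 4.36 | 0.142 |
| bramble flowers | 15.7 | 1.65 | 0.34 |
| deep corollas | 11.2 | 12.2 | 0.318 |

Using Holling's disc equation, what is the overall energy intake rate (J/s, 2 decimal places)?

1.76 J/s

R = (0.142×12.5 + 0.34×15.7 + 0.318×11.2) / (1 + 0.142×4.36 + 0.34×1.65 + 0.318×12.2) = 10.67/6.06 = 1.762 J/s.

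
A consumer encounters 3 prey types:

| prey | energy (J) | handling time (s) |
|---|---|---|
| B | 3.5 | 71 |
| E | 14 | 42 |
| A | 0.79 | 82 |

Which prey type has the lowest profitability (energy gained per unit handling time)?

Profitability E/h (J/s): B = 3.5/71 = 0.0493, E = 14/42 = 0.333, A = 0.79/82 = 0.00963.
Ranked: E > B > A.

A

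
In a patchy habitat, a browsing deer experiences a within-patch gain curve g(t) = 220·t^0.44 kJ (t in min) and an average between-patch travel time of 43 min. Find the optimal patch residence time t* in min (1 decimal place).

Optimal t* satisfies g'(t*) = g(t*)/(T + t*).
g'(t) = 0.44·220·t^-0.56. Setting 0.44·220·t^-0.56 = 220·t^0.44/(43+t) gives 0.44(43+t) = t, so 0.56·t = 0.44×43.
t* = 0.44×43/0.56 = 33.79 min.

33.8 min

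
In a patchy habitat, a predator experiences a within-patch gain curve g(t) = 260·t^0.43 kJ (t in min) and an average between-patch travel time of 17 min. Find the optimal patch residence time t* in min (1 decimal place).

12.8 min

Optimal t* satisfies g'(t*) = g(t*)/(T + t*).
g'(t) = 0.43·260·t^-0.57. Setting 0.43·260·t^-0.57 = 260·t^0.43/(17+t) gives 0.43(17+t) = t, so 0.57·t = 0.43×17.
t* = 0.43×17/0.57 = 12.82 min.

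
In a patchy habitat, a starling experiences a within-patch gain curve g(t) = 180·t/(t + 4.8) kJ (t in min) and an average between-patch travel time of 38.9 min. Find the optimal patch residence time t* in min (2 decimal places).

13.66 min

Maximise g(t)/(T+t): set derivative to zero → g'(t)(T+t) = g(t).
g'(t) = 180·4.8/(t + 4.8)². Setting 180·4.8/(t+4.8)² = 180t/[(t+4.8)(38.9+t)] gives 4.8(38.9+t) = t(t+4.8), so t² = 4.8×38.9 = 186.7.
t* = √186.7 = 13.66 min.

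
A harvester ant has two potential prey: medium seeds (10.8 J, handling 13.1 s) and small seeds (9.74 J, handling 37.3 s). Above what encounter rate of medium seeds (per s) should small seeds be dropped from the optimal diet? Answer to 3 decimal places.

Drop small seeds once their profitability E₂/h₂ falls below the rate achievable on medium seeds alone: E₂/h₂ = λE₁/(1 + λh₁).
Solve for λ: λE₁h₂ = E₂(1 + λh₁) → λ(E₁h₂ − E₂h₁) = E₂ → λ = E₂/(E₁h₂ − E₂h₁).
λ = 9.74/(10.8×37.3 − 9.74×13.1) = 9.74/275.2 = 0.03539 per s.

0.035 per s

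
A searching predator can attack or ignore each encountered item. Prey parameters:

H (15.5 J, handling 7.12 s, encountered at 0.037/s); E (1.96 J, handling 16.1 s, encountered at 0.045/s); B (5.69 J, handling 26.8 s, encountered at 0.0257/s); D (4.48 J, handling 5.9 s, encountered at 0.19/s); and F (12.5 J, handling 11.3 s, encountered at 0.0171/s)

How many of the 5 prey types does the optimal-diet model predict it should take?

Profitabilities (E/h, J/s): H 2.18, F 1.11, D 0.759, B 0.212, E 0.122. Add prey in this order while the next type's profitability exceeds the intake rate on those already taken.
Rate on top 1: 0.4539. F: 1.11 > 0.4539 → include.
Rate on top 2: 0.5404. D: 0.759 > 0.5404 → include.
Rate on top 3: 0.6356. B: 0.212 < 0.6356 → exclude; stop.
Optimal diet: H, F, D — 3 of 5 types.

3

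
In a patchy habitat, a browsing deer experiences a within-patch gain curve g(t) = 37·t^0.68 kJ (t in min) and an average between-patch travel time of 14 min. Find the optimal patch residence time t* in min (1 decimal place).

Optimal t* satisfies g'(t*) = g(t*)/(T + t*).
g'(t) = 0.68·37·t^-0.32. Setting 0.68·37·t^-0.32 = 37·t^0.68/(14+t) gives 0.68(14+t) = t, so 0.32·t = 0.68×14.
t* = 0.68×14/0.32 = 29.75 min.

29.8 min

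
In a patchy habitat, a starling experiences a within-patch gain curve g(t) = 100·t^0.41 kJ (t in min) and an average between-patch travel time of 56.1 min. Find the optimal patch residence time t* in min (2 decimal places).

38.98 min

Optimal t* satisfies g'(t*) = g(t*)/(T + t*).
g'(t) = 0.41·100·t^-0.59. Setting 0.41·100·t^-0.59 = 100·t^0.41/(56.1+t) gives 0.41(56.1+t) = t, so 0.59·t = 0.41×56.1.
t* = 0.41×56.1/0.59 = 38.98 min.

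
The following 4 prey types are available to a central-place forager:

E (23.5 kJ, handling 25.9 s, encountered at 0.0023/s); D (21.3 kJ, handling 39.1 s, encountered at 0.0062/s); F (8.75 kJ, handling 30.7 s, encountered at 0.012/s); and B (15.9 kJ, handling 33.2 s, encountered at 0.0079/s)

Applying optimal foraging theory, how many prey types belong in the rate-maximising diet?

4

E/h in descending order: E 0.907, D 0.545, B 0.479, F 0.285 kJ/s. The optimal diet is the largest prefix of this list for which every included type satisfies E_i/h_i > R on the types above it.
Rate on top 1: 0.05101. D: 0.545 > 0.05101 → include.
Rate on top 2: 0.1429. B: 0.479 > 0.1429 → include.
Rate on top 3: 0.1993. F: 0.285 > 0.1993 → include.
Optimal diet: E, D, B, F — 4 of 4 types.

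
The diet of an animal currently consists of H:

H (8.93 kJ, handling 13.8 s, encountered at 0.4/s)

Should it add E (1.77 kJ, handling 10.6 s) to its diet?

No

Intake rate on the current diet: R = (0.4×8.93) / (1 + 0.4×13.8) = 3.572/6.52 = 0.5479 kJ/s.
Profitability of E: 1.77/10.6 = 0.167 kJ/s.
Since 0.167 < R, time spent handling E is better spent searching.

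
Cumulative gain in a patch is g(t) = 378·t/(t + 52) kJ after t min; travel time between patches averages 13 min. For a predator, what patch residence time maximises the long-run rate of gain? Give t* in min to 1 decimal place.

Optimal t* satisfies g'(t*) = g(t*)/(T + t*).
g'(t) = 378·52/(t + 52)². Setting 378·52/(t+52)² = 378t/[(t+52)(13+t)] gives 52(13+t) = t(t+52), so t² = 52×13 = 676.
t* = √676 = 26 min.

26.0 min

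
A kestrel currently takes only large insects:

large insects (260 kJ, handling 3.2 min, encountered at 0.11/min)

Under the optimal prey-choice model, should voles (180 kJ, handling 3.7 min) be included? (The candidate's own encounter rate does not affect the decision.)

Yes

Intake rate on the current diet: R = (0.11×260) / (1 + 0.11×3.2) = 28.6/1.352 = 21.15 kJ/min.
voles: E/h = 180/3.7 = 48.65 kJ/min.
48.65 > 21.15, so adding voles raises the average — include it.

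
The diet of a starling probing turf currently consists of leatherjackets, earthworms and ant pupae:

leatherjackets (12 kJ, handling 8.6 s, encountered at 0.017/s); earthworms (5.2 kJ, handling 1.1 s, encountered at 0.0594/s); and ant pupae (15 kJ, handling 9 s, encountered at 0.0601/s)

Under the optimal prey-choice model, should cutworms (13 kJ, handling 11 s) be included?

Yes

Current rate: (0.017×12 + 0.0594×5.2 + 0.0601×15)/(1 + 0.017×8.6 + 0.0594×1.1 + 0.0601×9) = 0.8071 kJ/s.
cutworms: E/h = 13/11 = 1.182 kJ/s.
1.182 > 0.8071, so adding cutworms raises the average — include it.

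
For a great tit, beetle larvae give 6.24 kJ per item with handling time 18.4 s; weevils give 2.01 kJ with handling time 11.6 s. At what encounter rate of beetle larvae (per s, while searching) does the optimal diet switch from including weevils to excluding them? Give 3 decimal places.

The zero-one rule: include weevils iff E₂/h₂ > λE₁/(1+λh₁). Equality gives the switch point.
λE₁h₂ = E₂ + λE₂h₁ ⇒ λ = E₂/(E₁h₂ − E₂h₁) = 2.01/(72.38 − 36.98) = 0.05678 per s.

0.057 per s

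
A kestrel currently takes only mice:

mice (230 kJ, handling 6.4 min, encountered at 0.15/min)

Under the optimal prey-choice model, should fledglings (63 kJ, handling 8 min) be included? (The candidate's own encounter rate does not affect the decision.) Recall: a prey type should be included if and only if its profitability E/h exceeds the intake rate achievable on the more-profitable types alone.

Intake rate on the current diet: R = (0.15×230) / (1 + 0.15×6.4) = 34.5/1.96 = 17.6 kJ/min.
Profitability of fledglings: 63/8 = 7.875 kJ/min.
7.875 < 17.6, so adding fledglings would lower the average — exclude it.

No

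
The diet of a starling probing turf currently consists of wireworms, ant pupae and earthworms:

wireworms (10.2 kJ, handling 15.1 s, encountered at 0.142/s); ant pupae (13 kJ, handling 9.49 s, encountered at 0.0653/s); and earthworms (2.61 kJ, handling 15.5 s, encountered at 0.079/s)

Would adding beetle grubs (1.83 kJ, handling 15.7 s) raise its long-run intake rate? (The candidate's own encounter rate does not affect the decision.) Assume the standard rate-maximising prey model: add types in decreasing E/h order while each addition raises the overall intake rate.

Intake rate on the current diet: R = (0.142×10.2 + 0.0653×13 + 0.079×2.61) / (1 + 0.142×15.1 + 0.0653×9.49 + 0.079×15.5) = 2.503/4.988 = 0.5019 kJ/s.
Profitability of beetle grubs: 1.83/15.7 = 0.1166 kJ/s.
Since 0.1166 < R, time spent handling beetle grubs is better spent searching.

No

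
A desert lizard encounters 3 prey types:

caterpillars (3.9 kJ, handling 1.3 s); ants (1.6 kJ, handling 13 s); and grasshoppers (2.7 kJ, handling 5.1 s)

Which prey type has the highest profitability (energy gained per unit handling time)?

caterpillars

Profitability E/h (kJ/s): caterpillars = 3.9/1.3 = 3, ants = 1.6/13 = 0.123, grasshoppers = 2.7/5.1 = 0.529.
Ranked: caterpillars > grasshoppers > ants.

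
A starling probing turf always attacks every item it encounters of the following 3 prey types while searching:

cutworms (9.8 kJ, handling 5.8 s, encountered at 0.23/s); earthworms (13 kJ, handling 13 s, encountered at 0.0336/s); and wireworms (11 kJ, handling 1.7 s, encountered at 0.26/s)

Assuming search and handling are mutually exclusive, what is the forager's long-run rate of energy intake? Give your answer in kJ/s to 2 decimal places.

Energy encountered per unit search time: 0.23×9.8 + 0.0336×13 + 0.26×11 = 5.551 kJ/s.
Handling time per unit search time: 0.23×5.8 + 0.0336×13 + 0.26×1.7 = 2.213.
Rate = 5.551/(1 + 2.213) = 1.728 kJ/s.

1.73 kJ/s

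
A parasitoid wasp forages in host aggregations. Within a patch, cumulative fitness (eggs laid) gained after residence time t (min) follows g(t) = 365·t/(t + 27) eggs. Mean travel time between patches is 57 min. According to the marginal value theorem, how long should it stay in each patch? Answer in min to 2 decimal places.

39.23 min

By the marginal value theorem, leave when the instantaneous gain rate g'(t) equals the habitat-wide average g(t)/(T + t).
g'(t) = 365·27/(t + 27)². Setting 365·27/(t+27)² = 365t/[(t+27)(57+t)] gives 27(57+t) = t(t+27), so t² = 27×57 = 1539.
t* = √1539 = 39.23 min.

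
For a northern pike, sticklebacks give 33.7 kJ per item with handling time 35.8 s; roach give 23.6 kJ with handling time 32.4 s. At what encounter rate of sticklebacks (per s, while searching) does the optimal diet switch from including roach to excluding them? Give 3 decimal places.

Drop roach once their profitability E₂/h₂ falls below the rate achievable on sticklebacks alone: E₂/h₂ = λE₁/(1 + λh₁).
Solve for λ: λE₁h₂ = E₂(1 + λh₁) → λ(E₁h₂ − E₂h₁) = E₂ → λ = E₂/(E₁h₂ − E₂h₁).
λ = 23.6/(33.7×32.4 − 23.6×35.8) = 23.6/247 = 0.09555 per s.

0.096 per s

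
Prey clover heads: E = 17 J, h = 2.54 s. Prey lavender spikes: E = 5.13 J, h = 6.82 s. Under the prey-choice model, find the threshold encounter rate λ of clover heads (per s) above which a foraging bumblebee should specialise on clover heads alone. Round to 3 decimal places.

0.050 per s

Drop lavender spikes once their profitability E₂/h₂ falls below the rate achievable on clover heads alone: E₂/h₂ = λE₁/(1 + λh₁).
Solve for λ: λE₁h₂ = E₂(1 + λh₁) → λ(E₁h₂ − E₂h₁) = E₂ → λ = E₂/(E₁h₂ − E₂h₁).
λ = 5.13/(17×6.82 − 5.13×2.54) = 5.13/102.9 = 0.04985 per s.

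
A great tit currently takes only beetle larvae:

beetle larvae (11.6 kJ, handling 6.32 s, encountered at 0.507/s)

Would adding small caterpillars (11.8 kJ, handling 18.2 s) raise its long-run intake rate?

Intake rate on the current diet: R = (0.507×11.6) / (1 + 0.507×6.32) = 5.881/4.204 = 1.399 kJ/s.
small caterpillars: E/h = 11.8/18.2 = 0.6484 kJ/s.
Since 0.6484 < R, time spent handling small caterpillars is better spent searching.

No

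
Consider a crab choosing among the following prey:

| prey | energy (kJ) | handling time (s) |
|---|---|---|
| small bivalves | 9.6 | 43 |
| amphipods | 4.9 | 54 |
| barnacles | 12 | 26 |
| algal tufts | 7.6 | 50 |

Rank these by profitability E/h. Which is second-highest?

small bivalves

Profitability E/h (kJ/s): small bivalves = 9.6/43 = 0.223, amphipods = 4.9/54 = 0.0907, barnacles = 12/26 = 0.462, algal tufts = 7.6/50 = 0.152.
Ranked: barnacles > small bivalves > algal tufts > amphipods.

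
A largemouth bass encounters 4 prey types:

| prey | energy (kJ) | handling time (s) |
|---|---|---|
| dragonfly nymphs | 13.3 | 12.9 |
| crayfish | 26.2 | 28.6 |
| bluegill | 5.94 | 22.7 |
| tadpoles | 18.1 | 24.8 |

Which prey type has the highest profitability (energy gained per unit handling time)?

dragonfly nymphs

Profitability E/h (kJ/s): dragonfly nymphs = 13.3/12.9 = 1.03, crayfish = 26.2/28.6 = 0.916, bluegill = 5.94/22.7 = 0.262, tadpoles = 18.1/24.8 = 0.73.
Ranked: dragonfly nymphs > crayfish > tadpoles > bluegill.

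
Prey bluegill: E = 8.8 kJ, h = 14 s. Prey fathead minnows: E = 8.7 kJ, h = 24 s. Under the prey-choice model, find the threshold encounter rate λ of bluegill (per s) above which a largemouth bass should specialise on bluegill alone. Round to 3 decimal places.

0.097 per s

Drop fathead minnows once their profitability E₂/h₂ falls below the rate achievable on bluegill alone: E₂/h₂ = λE₁/(1 + λh₁).
Solve for λ: λE₁h₂ = E₂(1 + λh₁) → λ(E₁h₂ − E₂h₁) = E₂ → λ = E₂/(E₁h₂ − E₂h₁).
λ = 8.7/(8.8×24 − 8.7×14) = 8.7/89.4 = 0.09732 per s.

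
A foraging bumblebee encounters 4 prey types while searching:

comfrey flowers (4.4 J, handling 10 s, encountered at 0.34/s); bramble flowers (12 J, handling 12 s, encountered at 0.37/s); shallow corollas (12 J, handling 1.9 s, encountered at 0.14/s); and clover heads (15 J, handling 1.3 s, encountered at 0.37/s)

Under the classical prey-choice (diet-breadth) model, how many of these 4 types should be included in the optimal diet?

Rank by E/h (J/s): clover heads 11.5, shallow corollas 6.32, bramble flowers 1, comfrey flowers 0.44. Include each in turn until the next type's E/h falls below the running intake rate.
Rate on top 1: 3.747. shallow corollas: 6.32 > 3.747 → include.
Rate on top 2: 4.139. bramble flowers: 1 < 4.139 → exclude; stop.
Optimal diet: clover heads, shallow corollas — 2 of 4 types.

2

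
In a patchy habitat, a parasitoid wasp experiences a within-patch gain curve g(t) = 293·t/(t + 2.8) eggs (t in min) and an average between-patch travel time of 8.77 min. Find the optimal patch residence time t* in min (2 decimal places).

Maximise g(t)/(T+t): set derivative to zero → g'(t)(T+t) = g(t).
g'(t) = 293·2.8/(t + 2.8)². Setting 293·2.8/(t+2.8)² = 293t/[(t+2.8)(8.77+t)] gives 2.8(8.77+t) = t(t+2.8), so t² = 2.8×8.77 = 24.56.
t* = √24.56 = 4.955 min.

4.96 min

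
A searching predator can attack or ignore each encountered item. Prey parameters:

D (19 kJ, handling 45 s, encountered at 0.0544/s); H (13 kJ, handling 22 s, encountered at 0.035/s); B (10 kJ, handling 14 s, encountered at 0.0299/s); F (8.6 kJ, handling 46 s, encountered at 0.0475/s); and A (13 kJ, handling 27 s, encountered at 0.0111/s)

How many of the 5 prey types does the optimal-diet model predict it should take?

4

E/h in descending order: B 0.714, H 0.591, A 0.481, D 0.422, F 0.187 kJ/s. The optimal diet is the largest prefix of this list for which every included type satisfies E_i/h_i > R on the types above it.
Rate on top 1: 0.2108. H: 0.591 > 0.2108 → include.
Rate on top 2: 0.3445. A: 0.481 > 0.3445 → include.
Rate on top 3: 0.361. D: 0.422 > 0.361 → include.
Rate on top 4: 0.3914. F: 0.187 < 0.3914 → exclude; stop.
Optimal diet: B, H, A, D — 4 of 5 types.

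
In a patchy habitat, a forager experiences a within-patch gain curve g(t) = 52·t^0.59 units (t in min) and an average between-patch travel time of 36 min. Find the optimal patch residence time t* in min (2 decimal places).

51.80 min

Optimal t* satisfies g'(t*) = g(t*)/(T + t*).
g'(t) = 0.59·52·t^-0.41. Setting 0.59·52·t^-0.41 = 52·t^0.59/(36+t) gives 0.59(36+t) = t, so 0.41·t = 0.59×36.
t* = 0.59×36/0.41 = 51.8 min.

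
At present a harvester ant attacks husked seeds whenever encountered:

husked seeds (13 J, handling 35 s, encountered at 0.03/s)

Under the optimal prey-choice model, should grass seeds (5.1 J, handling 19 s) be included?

Intake rate on the current diet: R = (0.03×13) / (1 + 0.03×35) = 0.39/2.05 = 0.1902 J/s.
Profitability of grass seeds: 5.1/19 = 0.2684 J/s.
Since 0.2684 > R, including grass seeds increases the long-run rate.

Yes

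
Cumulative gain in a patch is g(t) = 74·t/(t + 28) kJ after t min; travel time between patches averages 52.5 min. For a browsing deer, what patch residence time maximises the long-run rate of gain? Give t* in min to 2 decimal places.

By the marginal value theorem, leave when the instantaneous gain rate g'(t) equals the habitat-wide average g(t)/(T + t).
g'(t) = 74·28/(t + 28)². Setting 74·28/(t+28)² = 74t/[(t+28)(52.5+t)] gives 28(52.5+t) = t(t+28), so t² = 28×52.5 = 1470.
t* = √1470 = 38.34 min.

38.34 min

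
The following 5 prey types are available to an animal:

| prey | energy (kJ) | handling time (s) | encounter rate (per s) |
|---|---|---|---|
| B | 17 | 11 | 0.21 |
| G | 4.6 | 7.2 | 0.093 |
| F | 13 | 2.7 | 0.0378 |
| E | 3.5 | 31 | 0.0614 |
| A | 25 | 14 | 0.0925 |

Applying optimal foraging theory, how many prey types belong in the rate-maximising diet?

Rank by E/h (kJ/s): F 4.81, A 1.79, B 1.55, G 0.639, E 0.113. Include each in turn until the next type's E/h falls below the running intake rate.
Rate on top 1: 0.4459. A: 1.79 > 0.4459 → include.
Rate on top 2: 1.17. B: 1.55 > 1.17 → include.
Rate on top 3: 1.354. G: 0.639 < 1.354 → exclude; stop.
Optimal diet: F, A, B — 3 of 5 types.

3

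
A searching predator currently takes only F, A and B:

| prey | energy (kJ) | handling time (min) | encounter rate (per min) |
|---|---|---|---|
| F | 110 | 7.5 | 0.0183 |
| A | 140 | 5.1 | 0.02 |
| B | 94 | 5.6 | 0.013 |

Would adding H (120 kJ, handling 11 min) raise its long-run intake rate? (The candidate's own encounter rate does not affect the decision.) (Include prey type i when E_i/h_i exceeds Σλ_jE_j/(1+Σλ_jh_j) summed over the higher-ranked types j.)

Current rate: (0.0183×110 + 0.02×140 + 0.013×94)/(1 + 0.0183×7.5 + 0.02×5.1 + 0.013×5.6) = 4.6 kJ/min.
H: E/h = 120/11 = 10.91 kJ/min.
Since 10.91 > R, including H increases the long-run rate.

Yes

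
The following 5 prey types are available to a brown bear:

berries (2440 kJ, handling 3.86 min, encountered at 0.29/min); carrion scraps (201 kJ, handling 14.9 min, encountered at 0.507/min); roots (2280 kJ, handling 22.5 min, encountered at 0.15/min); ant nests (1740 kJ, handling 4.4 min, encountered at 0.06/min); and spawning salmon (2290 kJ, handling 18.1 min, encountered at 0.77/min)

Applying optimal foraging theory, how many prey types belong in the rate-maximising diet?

2

Rank by E/h (kJ/min): berries 632, ant nests 395, spawning salmon 127, roots 101, carrion scraps 13.5. Include each in turn until the next type's E/h falls below the running intake rate.
Rate on top 1: 333.9. ant nests: 395 > 333.9 → include.
Rate on top 2: 340.7. spawning salmon: 127 < 340.7 → exclude; stop.
Optimal diet: berries, ant nests — 2 of 5 types.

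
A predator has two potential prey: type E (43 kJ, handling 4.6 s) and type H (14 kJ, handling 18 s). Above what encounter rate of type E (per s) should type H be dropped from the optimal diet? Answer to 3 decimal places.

The zero-one rule: include type H iff E₂/h₂ > λE₁/(1+λh₁). Equality gives the switch point.
λE₁h₂ = E₂ + λE₂h₁ ⇒ λ = E₂/(E₁h₂ − E₂h₁) = 14/(774 − 64.4) = 0.01973 per s.

0.020 per s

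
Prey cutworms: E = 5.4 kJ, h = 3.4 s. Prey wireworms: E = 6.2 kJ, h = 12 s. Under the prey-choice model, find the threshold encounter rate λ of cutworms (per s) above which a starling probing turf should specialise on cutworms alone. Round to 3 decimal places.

At the threshold, the rate on cutworms alone equals the profitability of wireworms: λ·5.4/(1 + λ·3.4) = 6.2/12 = 0.5167.
Rearranging, λ(5.4 − 0.5167×3.4) = 0.5167, so λ = 0.5167/3.643 = 0.1418 per s.

0.142 per s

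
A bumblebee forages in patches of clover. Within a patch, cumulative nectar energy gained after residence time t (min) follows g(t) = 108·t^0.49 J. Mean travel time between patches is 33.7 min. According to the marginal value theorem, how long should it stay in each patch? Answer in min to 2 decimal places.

32.38 min

Maximise g(t)/(T+t): set derivative to zero → g'(t)(T+t) = g(t).
g'(t) = 0.49·108·t^-0.51. Setting 0.49·108·t^-0.51 = 108·t^0.49/(33.7+t) gives 0.49(33.7+t) = t, so 0.51·t = 0.49×33.7.
t* = 0.49×33.7/0.51 = 32.38 min.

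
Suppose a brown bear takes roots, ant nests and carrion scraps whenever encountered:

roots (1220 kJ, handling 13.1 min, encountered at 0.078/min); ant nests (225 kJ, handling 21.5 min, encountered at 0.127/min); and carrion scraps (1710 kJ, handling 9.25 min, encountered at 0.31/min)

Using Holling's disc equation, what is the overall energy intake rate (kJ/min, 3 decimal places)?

85.807 kJ/min

Energy encountered per unit search time: 0.078×1220 + 0.127×225 + 0.31×1710 = 653.8 kJ/min.
Handling time per unit search time: 0.078×13.1 + 0.127×21.5 + 0.31×9.25 = 6.62.
Rate = 653.8/(1 + 6.62) = 85.81 kJ/min.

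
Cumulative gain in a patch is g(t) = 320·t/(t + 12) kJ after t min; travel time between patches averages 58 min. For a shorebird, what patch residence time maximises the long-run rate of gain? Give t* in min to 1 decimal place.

Optimal t* satisfies g'(t*) = g(t*)/(T + t*).
g'(t) = 320·12/(t + 12)². Setting 320·12/(t+12)² = 320t/[(t+12)(58+t)] gives 12(58+t) = t(t+12), so t² = 12×58 = 696.
t* = √696 = 26.38 min.

26.4 min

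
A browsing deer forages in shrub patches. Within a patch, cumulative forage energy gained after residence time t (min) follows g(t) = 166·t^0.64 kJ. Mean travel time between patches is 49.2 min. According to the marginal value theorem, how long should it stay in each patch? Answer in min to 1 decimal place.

Maximise g(t)/(T+t): set derivative to zero → g'(t)(T+t) = g(t).
g'(t) = 0.64·166·t^-0.36. Setting 0.64·166·t^-0.36 = 166·t^0.64/(49.2+t) gives 0.64(49.2+t) = t, so 0.36·t = 0.64×49.2.
t* = 0.64×49.2/0.36 = 87.47 min.

87.5 min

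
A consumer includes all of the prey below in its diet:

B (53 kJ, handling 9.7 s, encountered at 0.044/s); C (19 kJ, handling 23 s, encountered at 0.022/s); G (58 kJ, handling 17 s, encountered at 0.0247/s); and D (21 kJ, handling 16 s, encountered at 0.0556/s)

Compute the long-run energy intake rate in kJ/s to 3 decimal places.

R = Σλ_iE_i / (1 + Σλ_ih_i)
Numerator: 0.044×53 + 0.022×19 + 0.0247×58 + 0.0556×21 = 5.35
Denominator: 1 + 0.044×9.7 + 0.022×23 + 0.0247×17 + 0.0556×16 = 3.242
R = 5.35/3.242 = 1.65 kJ/s

1.650 kJ/s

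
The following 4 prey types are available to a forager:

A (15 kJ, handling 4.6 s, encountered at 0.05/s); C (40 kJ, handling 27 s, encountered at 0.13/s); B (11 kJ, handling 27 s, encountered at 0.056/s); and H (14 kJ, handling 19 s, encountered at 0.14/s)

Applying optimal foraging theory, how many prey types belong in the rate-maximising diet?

Profitabilities (E/h, kJ/s): A 3.26, C 1.48, H 0.737, B 0.407. Add prey in this order while the next type's profitability exceeds the intake rate on those already taken.
Rate on top 1: 0.6098. C: 1.48 > 0.6098 → include.
Rate on top 2: 1.255. H: 0.737 < 1.255 → exclude; stop.
Optimal diet: A, C — 2 of 4 types.

2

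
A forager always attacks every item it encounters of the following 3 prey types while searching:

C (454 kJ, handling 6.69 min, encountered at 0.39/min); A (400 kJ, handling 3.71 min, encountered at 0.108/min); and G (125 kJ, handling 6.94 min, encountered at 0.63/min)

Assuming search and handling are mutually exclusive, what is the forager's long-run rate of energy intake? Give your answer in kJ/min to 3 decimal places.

R = (0.39×454 + 0.108×400 + 0.63×125) / (1 + 0.39×6.69 + 0.108×3.71 + 0.63×6.94) = 299/8.382 = 35.67 kJ/min.

35.673 kJ/min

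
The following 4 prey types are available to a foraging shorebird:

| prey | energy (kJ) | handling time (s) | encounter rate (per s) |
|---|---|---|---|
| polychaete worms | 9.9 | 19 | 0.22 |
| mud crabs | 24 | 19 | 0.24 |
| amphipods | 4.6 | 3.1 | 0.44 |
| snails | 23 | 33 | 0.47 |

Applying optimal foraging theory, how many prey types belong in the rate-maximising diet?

2

Profitabilities (E/h, kJ/s): amphipods 1.48, mud crabs 1.26, snails 0.697, polychaete worms 0.521. Add prey in this order while the next type's profitability exceeds the intake rate on those already taken.
Rate on top 1: 0.8562. mud crabs: 1.26 > 0.8562 → include.
Rate on top 2: 1.124. snails: 0.697 < 1.124 → exclude; stop.
Optimal diet: amphipods, mud crabs — 2 of 4 types.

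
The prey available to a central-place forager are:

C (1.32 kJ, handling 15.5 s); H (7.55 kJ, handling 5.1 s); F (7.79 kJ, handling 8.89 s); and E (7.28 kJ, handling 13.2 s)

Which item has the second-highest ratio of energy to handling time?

F

Profitability E/h (kJ/s): C = 1.32/15.5 = 0.0852, H = 7.55/5.1 = 1.48, F = 7.79/8.89 = 0.876, E = 7.28/13.2 = 0.552.
Ranked: H > F > E > C.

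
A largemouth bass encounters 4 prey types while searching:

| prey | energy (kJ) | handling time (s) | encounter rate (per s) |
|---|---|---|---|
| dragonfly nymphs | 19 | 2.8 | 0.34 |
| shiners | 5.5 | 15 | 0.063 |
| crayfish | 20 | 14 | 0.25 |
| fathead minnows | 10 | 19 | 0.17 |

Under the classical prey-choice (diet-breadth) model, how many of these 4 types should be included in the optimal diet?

1

Profitabilities (E/h, kJ/s): dragonfly nymphs 6.79, crayfish 1.43, fathead minnows 0.526, shiners 0.367. Add prey in this order while the next type's profitability exceeds the intake rate on those already taken.
Rate on top 1: 3.309. crayfish: 1.43 < 3.309 → exclude; stop.
Optimal diet: dragonfly nymphs — 1 of 4 types.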